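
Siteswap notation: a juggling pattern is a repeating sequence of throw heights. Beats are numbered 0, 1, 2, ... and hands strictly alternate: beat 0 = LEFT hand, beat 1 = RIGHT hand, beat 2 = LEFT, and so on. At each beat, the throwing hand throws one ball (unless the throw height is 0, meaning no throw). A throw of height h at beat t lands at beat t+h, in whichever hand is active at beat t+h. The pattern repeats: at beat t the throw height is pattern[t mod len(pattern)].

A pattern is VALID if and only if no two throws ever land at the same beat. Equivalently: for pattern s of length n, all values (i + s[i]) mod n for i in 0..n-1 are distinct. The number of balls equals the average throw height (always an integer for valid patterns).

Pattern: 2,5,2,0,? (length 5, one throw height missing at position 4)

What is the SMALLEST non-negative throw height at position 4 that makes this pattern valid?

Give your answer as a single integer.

i=0: (0 + 2) mod 5 = 2
i=1: (1 + 5) mod 5 = 1
i=2: (2 + 2) mod 5 = 4
i=3: (3 + 0) mod 5 = 3
i=4: s[i]=? (unknown)
Known residues: [1, 2, 3, 4]; need a permutation of 0..4, so missing residue r = 0
Need (4 + s) mod 5 = 0; smallest s = (0 - 4) mod 5 = 1

Answer: 1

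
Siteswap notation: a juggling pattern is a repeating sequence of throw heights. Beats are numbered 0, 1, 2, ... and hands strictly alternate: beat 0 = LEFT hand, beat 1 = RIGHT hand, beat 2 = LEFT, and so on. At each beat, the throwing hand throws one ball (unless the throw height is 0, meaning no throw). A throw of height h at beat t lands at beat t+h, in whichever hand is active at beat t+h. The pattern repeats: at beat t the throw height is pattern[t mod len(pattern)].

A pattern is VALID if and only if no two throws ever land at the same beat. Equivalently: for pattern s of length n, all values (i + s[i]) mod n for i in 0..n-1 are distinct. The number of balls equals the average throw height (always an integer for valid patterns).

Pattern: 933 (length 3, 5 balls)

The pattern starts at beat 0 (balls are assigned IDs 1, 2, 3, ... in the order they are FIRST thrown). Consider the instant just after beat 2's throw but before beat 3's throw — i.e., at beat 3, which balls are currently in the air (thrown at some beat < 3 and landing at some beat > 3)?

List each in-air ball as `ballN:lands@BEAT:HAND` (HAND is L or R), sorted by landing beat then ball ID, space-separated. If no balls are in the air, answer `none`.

Answer: ball2:lands@4:L ball3:lands@5:R ball1:lands@9:R

Derivation:
Beat 0 (L): throw ball1 h=9 -> lands@9:R; in-air after throw: [b1@9:R]
Beat 1 (R): throw ball2 h=3 -> lands@4:L; in-air after throw: [b2@4:L b1@9:R]
Beat 2 (L): throw ball3 h=3 -> lands@5:R; in-air after throw: [b2@4:L b3@5:R b1@9:R]
Beat 3 (R): throw ball4 h=9 -> lands@12:L; in-air after throw: [b2@4:L b3@5:R b1@9:R b4@12:L]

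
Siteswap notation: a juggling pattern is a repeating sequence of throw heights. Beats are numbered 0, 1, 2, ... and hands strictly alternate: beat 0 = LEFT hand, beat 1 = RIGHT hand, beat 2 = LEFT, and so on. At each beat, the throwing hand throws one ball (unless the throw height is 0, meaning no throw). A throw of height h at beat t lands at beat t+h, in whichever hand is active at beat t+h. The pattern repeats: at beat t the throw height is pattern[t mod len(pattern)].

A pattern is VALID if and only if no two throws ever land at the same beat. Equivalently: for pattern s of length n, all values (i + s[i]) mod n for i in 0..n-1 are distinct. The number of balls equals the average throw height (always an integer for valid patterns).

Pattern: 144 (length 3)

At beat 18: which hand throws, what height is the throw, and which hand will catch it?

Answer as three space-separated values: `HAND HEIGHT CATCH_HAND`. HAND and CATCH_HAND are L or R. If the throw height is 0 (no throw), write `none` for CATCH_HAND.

Beat 18: 18 mod 2 = 0, so hand = L
Throw height = pattern[18 mod 3] = pattern[0] = 1
Lands at beat 18+1=19, 19 mod 2 = 1, so catch hand = R

Answer: L 1 R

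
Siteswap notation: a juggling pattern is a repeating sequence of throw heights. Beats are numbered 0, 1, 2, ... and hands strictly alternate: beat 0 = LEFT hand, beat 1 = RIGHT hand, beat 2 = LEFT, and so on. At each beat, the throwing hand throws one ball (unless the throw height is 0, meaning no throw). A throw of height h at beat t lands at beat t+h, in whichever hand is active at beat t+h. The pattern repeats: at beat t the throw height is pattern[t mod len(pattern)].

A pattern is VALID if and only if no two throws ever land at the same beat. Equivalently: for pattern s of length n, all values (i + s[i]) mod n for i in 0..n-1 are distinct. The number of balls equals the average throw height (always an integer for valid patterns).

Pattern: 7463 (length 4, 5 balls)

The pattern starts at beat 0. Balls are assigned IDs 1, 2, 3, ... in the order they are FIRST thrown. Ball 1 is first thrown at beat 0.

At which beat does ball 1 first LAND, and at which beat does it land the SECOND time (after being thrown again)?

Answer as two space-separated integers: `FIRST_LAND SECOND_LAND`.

Answer: 7 10

Derivation:
Beat 0 (L): throw ball1 h=7 -> lands@7:R; in-air after throw: [b1@7:R]
Beat 1 (R): throw ball2 h=4 -> lands@5:R; in-air after throw: [b2@5:R b1@7:R]
Beat 2 (L): throw ball3 h=6 -> lands@8:L; in-air after throw: [b2@5:R b1@7:R b3@8:L]
Beat 3 (R): throw ball4 h=3 -> lands@6:L; in-air after throw: [b2@5:R b4@6:L b1@7:R b3@8:L]
Beat 4 (L): throw ball5 h=7 -> lands@11:R; in-air after throw: [b2@5:R b4@6:L b1@7:R b3@8:L b5@11:R]
Beat 5 (R): throw ball2 h=4 -> lands@9:R; in-air after throw: [b4@6:L b1@7:R b3@8:L b2@9:R b5@11:R]
Beat 6 (L): throw ball4 h=6 -> lands@12:L; in-air after throw: [b1@7:R b3@8:L b2@9:R b5@11:R b4@12:L]
Beat 7 (R): throw ball1 h=3 -> lands@10:L; in-air after throw: [b3@8:L b2@9:R b1@10:L b5@11:R b4@12:L]
Beat 8 (L): throw ball3 h=7 -> lands@15:R; in-air after throw: [b2@9:R b1@10:L b5@11:R b4@12:L b3@15:R]
Beat 9 (R): throw ball2 h=4 -> lands@13:R; in-air after throw: [b1@10:L b5@11:R b4@12:L b2@13:R b3@15:R]
Beat 10 (L): throw ball1 h=6 -> lands@16:L; in-air after throw: [b5@11:R b4@12:L b2@13:R b3@15:R b1@16:L]
Ball 1: thrown@0 h=7 -> first land @7; rethrown@7 h=3 -> second land @10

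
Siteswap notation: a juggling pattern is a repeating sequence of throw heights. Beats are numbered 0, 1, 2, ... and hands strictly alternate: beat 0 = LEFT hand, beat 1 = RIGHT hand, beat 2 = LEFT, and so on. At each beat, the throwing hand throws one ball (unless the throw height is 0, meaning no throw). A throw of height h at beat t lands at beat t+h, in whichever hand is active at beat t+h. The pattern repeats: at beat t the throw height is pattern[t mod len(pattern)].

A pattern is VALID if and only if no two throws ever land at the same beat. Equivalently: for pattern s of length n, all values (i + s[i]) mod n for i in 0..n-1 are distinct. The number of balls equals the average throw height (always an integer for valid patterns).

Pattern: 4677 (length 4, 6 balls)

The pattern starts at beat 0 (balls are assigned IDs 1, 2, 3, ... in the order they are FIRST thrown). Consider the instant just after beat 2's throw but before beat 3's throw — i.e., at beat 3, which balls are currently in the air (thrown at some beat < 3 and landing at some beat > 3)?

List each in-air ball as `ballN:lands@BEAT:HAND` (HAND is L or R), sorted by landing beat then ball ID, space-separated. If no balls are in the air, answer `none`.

Beat 0 (L): throw ball1 h=4 -> lands@4:L; in-air after throw: [b1@4:L]
Beat 1 (R): throw ball2 h=6 -> lands@7:R; in-air after throw: [b1@4:L b2@7:R]
Beat 2 (L): throw ball3 h=7 -> lands@9:R; in-air after throw: [b1@4:L b2@7:R b3@9:R]
Beat 3 (R): throw ball4 h=7 -> lands@10:L; in-air after throw: [b1@4:L b2@7:R b3@9:R b4@10:L]

Answer: ball1:lands@4:L ball2:lands@7:R ball3:lands@9:R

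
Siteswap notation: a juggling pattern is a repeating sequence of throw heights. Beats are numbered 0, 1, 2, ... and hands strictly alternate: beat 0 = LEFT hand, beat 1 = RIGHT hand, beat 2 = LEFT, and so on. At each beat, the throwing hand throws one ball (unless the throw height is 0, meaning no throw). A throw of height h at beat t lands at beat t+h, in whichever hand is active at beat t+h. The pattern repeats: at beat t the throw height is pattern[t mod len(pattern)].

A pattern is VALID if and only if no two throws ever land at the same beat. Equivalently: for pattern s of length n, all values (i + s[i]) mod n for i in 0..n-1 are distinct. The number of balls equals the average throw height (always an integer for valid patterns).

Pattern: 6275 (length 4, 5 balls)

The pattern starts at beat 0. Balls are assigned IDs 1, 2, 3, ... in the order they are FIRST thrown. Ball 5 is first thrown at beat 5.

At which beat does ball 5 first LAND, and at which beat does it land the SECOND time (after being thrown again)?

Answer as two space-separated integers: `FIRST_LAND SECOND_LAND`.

Answer: 7 12

Derivation:
Beat 0 (L): throw ball1 h=6 -> lands@6:L; in-air after throw: [b1@6:L]
Beat 1 (R): throw ball2 h=2 -> lands@3:R; in-air after throw: [b2@3:R b1@6:L]
Beat 2 (L): throw ball3 h=7 -> lands@9:R; in-air after throw: [b2@3:R b1@6:L b3@9:R]
Beat 3 (R): throw ball2 h=5 -> lands@8:L; in-air after throw: [b1@6:L b2@8:L b3@9:R]
Beat 4 (L): throw ball4 h=6 -> lands@10:L; in-air after throw: [b1@6:L b2@8:L b3@9:R b4@10:L]
Beat 5 (R): throw ball5 h=2 -> lands@7:R; in-air after throw: [b1@6:L b5@7:R b2@8:L b3@9:R b4@10:L]
Beat 6 (L): throw ball1 h=7 -> lands@13:R; in-air after throw: [b5@7:R b2@8:L b3@9:R b4@10:L b1@13:R]
Beat 7 (R): throw ball5 h=5 -> lands@12:L; in-air after throw: [b2@8:L b3@9:R b4@10:L b5@12:L b1@13:R]
Beat 8 (L): throw ball2 h=6 -> lands@14:L; in-air after throw: [b3@9:R b4@10:L b5@12:L b1@13:R b2@14:L]
Beat 9 (R): throw ball3 h=2 -> lands@11:R; in-air after throw: [b4@10:L b3@11:R b5@12:L b1@13:R b2@14:L]
Beat 10 (L): throw ball4 h=7 -> lands@17:R; in-air after throw: [b3@11:R b5@12:L b1@13:R b2@14:L b4@17:R]
Beat 11 (R): throw ball3 h=5 -> lands@16:L; in-air after throw: [b5@12:L b1@13:R b2@14:L b3@16:L b4@17:R]
Beat 12 (L): throw ball5 h=6 -> lands@18:L; in-air after throw: [b1@13:R b2@14:L b3@16:L b4@17:R b5@18:L]
Ball 5: thrown@5 h=2 -> first land @7; rethrown@7 h=5 -> second land @12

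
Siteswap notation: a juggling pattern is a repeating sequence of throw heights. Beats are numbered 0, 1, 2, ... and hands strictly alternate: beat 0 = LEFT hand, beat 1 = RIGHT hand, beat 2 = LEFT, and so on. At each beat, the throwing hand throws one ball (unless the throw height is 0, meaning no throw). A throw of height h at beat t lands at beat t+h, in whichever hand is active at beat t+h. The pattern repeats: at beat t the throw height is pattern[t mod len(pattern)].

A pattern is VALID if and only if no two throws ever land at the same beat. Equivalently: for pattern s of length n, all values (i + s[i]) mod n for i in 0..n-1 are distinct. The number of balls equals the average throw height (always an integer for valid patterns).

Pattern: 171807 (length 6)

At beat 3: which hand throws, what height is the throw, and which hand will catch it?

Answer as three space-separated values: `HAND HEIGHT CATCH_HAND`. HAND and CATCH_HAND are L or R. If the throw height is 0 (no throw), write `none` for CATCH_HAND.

Beat 3: 3 mod 2 = 1, so hand = R
Throw height = pattern[3 mod 6] = pattern[3] = 8
Lands at beat 3+8=11, 11 mod 2 = 1, so catch hand = R

Answer: R 8 R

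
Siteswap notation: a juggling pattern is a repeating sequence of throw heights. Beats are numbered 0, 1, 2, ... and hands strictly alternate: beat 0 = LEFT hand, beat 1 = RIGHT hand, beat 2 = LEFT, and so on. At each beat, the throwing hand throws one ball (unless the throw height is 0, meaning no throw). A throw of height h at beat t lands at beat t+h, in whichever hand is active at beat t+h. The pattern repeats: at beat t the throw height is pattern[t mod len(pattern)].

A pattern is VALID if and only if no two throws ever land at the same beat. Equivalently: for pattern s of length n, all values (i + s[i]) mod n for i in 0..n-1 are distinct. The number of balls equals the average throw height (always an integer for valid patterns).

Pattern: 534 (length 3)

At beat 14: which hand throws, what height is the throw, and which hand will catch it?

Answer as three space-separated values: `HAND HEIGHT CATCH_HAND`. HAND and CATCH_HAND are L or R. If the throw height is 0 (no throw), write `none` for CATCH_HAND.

Beat 14: 14 mod 2 = 0, so hand = L
Throw height = pattern[14 mod 3] = pattern[2] = 4
Lands at beat 14+4=18, 18 mod 2 = 0, so catch hand = L

Answer: L 4 L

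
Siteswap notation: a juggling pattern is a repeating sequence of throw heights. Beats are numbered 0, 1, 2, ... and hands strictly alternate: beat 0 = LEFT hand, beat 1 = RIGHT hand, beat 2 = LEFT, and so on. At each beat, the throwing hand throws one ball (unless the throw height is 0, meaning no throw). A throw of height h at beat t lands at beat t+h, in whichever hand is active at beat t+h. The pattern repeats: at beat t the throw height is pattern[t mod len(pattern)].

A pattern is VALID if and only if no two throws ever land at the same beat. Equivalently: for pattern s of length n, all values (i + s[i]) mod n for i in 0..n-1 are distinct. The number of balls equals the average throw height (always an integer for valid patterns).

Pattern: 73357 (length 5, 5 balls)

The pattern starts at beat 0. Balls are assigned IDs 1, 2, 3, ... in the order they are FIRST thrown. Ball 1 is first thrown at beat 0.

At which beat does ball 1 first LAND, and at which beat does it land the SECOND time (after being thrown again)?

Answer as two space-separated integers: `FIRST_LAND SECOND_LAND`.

Answer: 7 10

Derivation:
Beat 0 (L): throw ball1 h=7 -> lands@7:R; in-air after throw: [b1@7:R]
Beat 1 (R): throw ball2 h=3 -> lands@4:L; in-air after throw: [b2@4:L b1@7:R]
Beat 2 (L): throw ball3 h=3 -> lands@5:R; in-air after throw: [b2@4:L b3@5:R b1@7:R]
Beat 3 (R): throw ball4 h=5 -> lands@8:L; in-air after throw: [b2@4:L b3@5:R b1@7:R b4@8:L]
Beat 4 (L): throw ball2 h=7 -> lands@11:R; in-air after throw: [b3@5:R b1@7:R b4@8:L b2@11:R]
Beat 5 (R): throw ball3 h=7 -> lands@12:L; in-air after throw: [b1@7:R b4@8:L b2@11:R b3@12:L]
Beat 6 (L): throw ball5 h=3 -> lands@9:R; in-air after throw: [b1@7:R b4@8:L b5@9:R b2@11:R b3@12:L]
Beat 7 (R): throw ball1 h=3 -> lands@10:L; in-air after throw: [b4@8:L b5@9:R b1@10:L b2@11:R b3@12:L]
Beat 8 (L): throw ball4 h=5 -> lands@13:R; in-air after throw: [b5@9:R b1@10:L b2@11:R b3@12:L b4@13:R]
Beat 9 (R): throw ball5 h=7 -> lands@16:L; in-air after throw: [b1@10:L b2@11:R b3@12:L b4@13:R b5@16:L]
Beat 10 (L): throw ball1 h=7 -> lands@17:R; in-air after throw: [b2@11:R b3@12:L b4@13:R b5@16:L b1@17:R]
Ball 1: thrown@0 h=7 -> first land @7; rethrown@7 h=3 -> second land @10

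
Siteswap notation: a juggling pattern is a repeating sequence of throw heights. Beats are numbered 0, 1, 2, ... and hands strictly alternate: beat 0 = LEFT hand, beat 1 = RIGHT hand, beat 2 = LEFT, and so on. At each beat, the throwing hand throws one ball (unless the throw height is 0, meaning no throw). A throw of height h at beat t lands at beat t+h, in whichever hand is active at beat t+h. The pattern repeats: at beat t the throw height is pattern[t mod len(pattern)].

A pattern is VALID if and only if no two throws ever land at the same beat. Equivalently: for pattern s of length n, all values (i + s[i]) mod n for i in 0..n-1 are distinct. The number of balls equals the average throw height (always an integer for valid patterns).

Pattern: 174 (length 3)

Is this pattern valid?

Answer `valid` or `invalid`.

Answer: valid

Derivation:
i=0: (i + s[i]) mod n = (0 + 1) mod 3 = 1
i=1: (i + s[i]) mod n = (1 + 7) mod 3 = 2
i=2: (i + s[i]) mod n = (2 + 4) mod 3 = 0
Residues: [1, 2, 0], distinct: True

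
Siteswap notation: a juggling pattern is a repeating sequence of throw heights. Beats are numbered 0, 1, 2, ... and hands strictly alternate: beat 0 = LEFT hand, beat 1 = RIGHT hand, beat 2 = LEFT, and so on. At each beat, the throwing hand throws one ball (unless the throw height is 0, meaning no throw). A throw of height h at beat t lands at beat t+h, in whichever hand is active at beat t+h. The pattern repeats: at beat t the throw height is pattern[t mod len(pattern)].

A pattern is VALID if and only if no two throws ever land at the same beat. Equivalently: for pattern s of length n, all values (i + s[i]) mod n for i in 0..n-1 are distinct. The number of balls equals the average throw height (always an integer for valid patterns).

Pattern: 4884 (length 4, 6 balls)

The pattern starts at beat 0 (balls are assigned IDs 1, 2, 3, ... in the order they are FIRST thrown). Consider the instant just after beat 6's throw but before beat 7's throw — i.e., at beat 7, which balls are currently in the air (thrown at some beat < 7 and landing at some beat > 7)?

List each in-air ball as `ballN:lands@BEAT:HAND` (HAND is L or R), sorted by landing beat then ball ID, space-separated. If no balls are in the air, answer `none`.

Answer: ball1:lands@8:L ball2:lands@9:R ball3:lands@10:L ball5:lands@13:R ball6:lands@14:L

Derivation:
Beat 0 (L): throw ball1 h=4 -> lands@4:L; in-air after throw: [b1@4:L]
Beat 1 (R): throw ball2 h=8 -> lands@9:R; in-air after throw: [b1@4:L b2@9:R]
Beat 2 (L): throw ball3 h=8 -> lands@10:L; in-air after throw: [b1@4:L b2@9:R b3@10:L]
Beat 3 (R): throw ball4 h=4 -> lands@7:R; in-air after throw: [b1@4:L b4@7:R b2@9:R b3@10:L]
Beat 4 (L): throw ball1 h=4 -> lands@8:L; in-air after throw: [b4@7:R b1@8:L b2@9:R b3@10:L]
Beat 5 (R): throw ball5 h=8 -> lands@13:R; in-air after throw: [b4@7:R b1@8:L b2@9:R b3@10:L b5@13:R]
Beat 6 (L): throw ball6 h=8 -> lands@14:L; in-air after throw: [b4@7:R b1@8:L b2@9:R b3@10:L b5@13:R b6@14:L]
Beat 7 (R): throw ball4 h=4 -> lands@11:R; in-air after throw: [b1@8:L b2@9:R b3@10:L b4@11:R b5@13:R b6@14:L]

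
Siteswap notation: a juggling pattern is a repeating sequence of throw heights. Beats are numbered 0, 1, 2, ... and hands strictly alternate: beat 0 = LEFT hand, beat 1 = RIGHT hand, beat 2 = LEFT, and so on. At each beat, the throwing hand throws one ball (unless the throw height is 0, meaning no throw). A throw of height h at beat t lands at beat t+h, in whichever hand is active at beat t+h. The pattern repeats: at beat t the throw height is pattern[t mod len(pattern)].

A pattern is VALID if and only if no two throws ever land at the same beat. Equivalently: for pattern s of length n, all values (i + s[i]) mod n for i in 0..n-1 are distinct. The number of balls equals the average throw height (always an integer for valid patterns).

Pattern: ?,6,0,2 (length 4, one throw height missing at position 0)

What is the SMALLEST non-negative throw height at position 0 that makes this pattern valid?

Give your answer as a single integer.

Answer: 0

Derivation:
i=0: s[i]=? (unknown)
i=1: (1 + 6) mod 4 = 3
i=2: (2 + 0) mod 4 = 2
i=3: (3 + 2) mod 4 = 1
Known residues: [1, 2, 3]; need a permutation of 0..3, so missing residue r = 0
Need (0 + s) mod 4 = 0; smallest s = (0 - 0) mod 4 = 0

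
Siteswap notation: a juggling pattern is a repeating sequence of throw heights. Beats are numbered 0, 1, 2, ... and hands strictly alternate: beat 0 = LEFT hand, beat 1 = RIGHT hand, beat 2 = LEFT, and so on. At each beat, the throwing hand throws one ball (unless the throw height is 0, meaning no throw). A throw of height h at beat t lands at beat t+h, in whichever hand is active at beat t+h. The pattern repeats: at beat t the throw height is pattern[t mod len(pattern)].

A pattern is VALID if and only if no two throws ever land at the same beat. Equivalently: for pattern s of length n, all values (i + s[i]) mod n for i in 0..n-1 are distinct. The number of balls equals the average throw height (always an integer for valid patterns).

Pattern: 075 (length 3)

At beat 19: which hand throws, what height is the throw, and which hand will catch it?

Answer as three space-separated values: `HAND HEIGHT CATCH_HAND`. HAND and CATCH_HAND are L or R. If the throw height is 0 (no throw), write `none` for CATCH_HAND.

Answer: R 7 L

Derivation:
Beat 19: 19 mod 2 = 1, so hand = R
Throw height = pattern[19 mod 3] = pattern[1] = 7
Lands at beat 19+7=26, 26 mod 2 = 0, so catch hand = L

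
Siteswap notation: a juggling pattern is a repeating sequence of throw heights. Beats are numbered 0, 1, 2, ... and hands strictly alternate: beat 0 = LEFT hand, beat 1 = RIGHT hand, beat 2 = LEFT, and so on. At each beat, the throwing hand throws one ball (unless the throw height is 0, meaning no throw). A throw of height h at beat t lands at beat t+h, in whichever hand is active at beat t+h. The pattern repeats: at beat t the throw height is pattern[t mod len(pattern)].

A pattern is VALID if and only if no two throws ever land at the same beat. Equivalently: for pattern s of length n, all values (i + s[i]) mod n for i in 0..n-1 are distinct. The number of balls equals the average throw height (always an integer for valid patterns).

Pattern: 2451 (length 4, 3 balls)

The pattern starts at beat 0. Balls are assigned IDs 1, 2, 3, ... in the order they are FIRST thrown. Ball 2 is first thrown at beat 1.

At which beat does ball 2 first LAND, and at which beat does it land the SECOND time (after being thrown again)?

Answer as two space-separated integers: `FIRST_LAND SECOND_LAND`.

Answer: 5 9

Derivation:
Beat 0 (L): throw ball1 h=2 -> lands@2:L; in-air after throw: [b1@2:L]
Beat 1 (R): throw ball2 h=4 -> lands@5:R; in-air after throw: [b1@2:L b2@5:R]
Beat 2 (L): throw ball1 h=5 -> lands@7:R; in-air after throw: [b2@5:R b1@7:R]
Beat 3 (R): throw ball3 h=1 -> lands@4:L; in-air after throw: [b3@4:L b2@5:R b1@7:R]
Beat 4 (L): throw ball3 h=2 -> lands@6:L; in-air after throw: [b2@5:R b3@6:L b1@7:R]
Beat 5 (R): throw ball2 h=4 -> lands@9:R; in-air after throw: [b3@6:L b1@7:R b2@9:R]
Beat 6 (L): throw ball3 h=5 -> lands@11:R; in-air after throw: [b1@7:R b2@9:R b3@11:R]
Beat 7 (R): throw ball1 h=1 -> lands@8:L; in-air after throw: [b1@8:L b2@9:R b3@11:R]
Beat 8 (L): throw ball1 h=2 -> lands@10:L; in-air after throw: [b2@9:R b1@10:L b3@11:R]
Beat 9 (R): throw ball2 h=4 -> lands@13:R; in-air after throw: [b1@10:L b3@11:R b2@13:R]
Ball 2: thrown@1 h=4 -> first land @5; rethrown@5 h=4 -> second land @9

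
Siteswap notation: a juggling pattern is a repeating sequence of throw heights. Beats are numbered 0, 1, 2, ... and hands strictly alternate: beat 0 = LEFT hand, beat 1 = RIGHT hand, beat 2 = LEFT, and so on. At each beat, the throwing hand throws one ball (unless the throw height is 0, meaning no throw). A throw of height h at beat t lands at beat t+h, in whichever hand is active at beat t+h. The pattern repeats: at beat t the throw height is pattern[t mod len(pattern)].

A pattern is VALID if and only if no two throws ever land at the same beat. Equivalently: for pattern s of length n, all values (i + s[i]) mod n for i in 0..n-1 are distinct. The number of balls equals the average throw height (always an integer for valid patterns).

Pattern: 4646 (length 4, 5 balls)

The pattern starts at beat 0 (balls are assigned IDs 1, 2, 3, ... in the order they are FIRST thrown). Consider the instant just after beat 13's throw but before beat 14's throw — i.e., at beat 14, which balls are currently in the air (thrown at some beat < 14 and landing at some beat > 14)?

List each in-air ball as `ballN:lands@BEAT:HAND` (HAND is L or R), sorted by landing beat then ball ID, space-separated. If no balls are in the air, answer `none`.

Beat 0 (L): throw ball1 h=4 -> lands@4:L; in-air after throw: [b1@4:L]
Beat 1 (R): throw ball2 h=6 -> lands@7:R; in-air after throw: [b1@4:L b2@7:R]
Beat 2 (L): throw ball3 h=4 -> lands@6:L; in-air after throw: [b1@4:L b3@6:L b2@7:R]
Beat 3 (R): throw ball4 h=6 -> lands@9:R; in-air after throw: [b1@4:L b3@6:L b2@7:R b4@9:R]
Beat 4 (L): throw ball1 h=4 -> lands@8:L; in-air after throw: [b3@6:L b2@7:R b1@8:L b4@9:R]
Beat 5 (R): throw ball5 h=6 -> lands@11:R; in-air after throw: [b3@6:L b2@7:R b1@8:L b4@9:R b5@11:R]
Beat 6 (L): throw ball3 h=4 -> lands@10:L; in-air after throw: [b2@7:R b1@8:L b4@9:R b3@10:L b5@11:R]
Beat 7 (R): throw ball2 h=6 -> lands@13:R; in-air after throw: [b1@8:L b4@9:R b3@10:L b5@11:R b2@13:R]
Beat 8 (L): throw ball1 h=4 -> lands@12:L; in-air after throw: [b4@9:R b3@10:L b5@11:R b1@12:L b2@13:R]
Beat 9 (R): throw ball4 h=6 -> lands@15:R; in-air after throw: [b3@10:L b5@11:R b1@12:L b2@13:R b4@15:R]
Beat 10 (L): throw ball3 h=4 -> lands@14:L; in-air after throw: [b5@11:R b1@12:L b2@13:R b3@14:L b4@15:R]
Beat 11 (R): throw ball5 h=6 -> lands@17:R; in-air after throw: [b1@12:L b2@13:R b3@14:L b4@15:R b5@17:R]
Beat 12 (L): throw ball1 h=4 -> lands@16:L; in-air after throw: [b2@13:R b3@14:L b4@15:R b1@16:L b5@17:R]
Beat 13 (R): throw ball2 h=6 -> lands@19:R; in-air after throw: [b3@14:L b4@15:R b1@16:L b5@17:R b2@19:R]
Beat 14 (L): throw ball3 h=4 -> lands@18:L; in-air after throw: [b4@15:R b1@16:L b5@17:R b3@18:L b2@19:R]

Answer: ball4:lands@15:R ball1:lands@16:L ball5:lands@17:R ball2:lands@19:R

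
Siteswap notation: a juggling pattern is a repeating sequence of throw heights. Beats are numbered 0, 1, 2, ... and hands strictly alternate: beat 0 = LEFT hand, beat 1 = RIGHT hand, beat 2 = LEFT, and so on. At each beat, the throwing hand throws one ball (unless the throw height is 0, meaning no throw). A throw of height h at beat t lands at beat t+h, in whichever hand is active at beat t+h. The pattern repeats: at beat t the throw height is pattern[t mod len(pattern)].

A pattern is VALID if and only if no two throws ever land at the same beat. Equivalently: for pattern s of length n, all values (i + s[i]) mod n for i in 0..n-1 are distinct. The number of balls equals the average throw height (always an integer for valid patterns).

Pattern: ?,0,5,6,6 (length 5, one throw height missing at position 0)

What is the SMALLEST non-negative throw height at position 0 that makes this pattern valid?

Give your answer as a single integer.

Answer: 3

Derivation:
i=0: s[i]=? (unknown)
i=1: (1 + 0) mod 5 = 1
i=2: (2 + 5) mod 5 = 2
i=3: (3 + 6) mod 5 = 4
i=4: (4 + 6) mod 5 = 0
Known residues: [0, 1, 2, 4]; need a permutation of 0..4, so missing residue r = 3
Need (0 + s) mod 5 = 3; smallest s = (3 - 0) mod 5 = 3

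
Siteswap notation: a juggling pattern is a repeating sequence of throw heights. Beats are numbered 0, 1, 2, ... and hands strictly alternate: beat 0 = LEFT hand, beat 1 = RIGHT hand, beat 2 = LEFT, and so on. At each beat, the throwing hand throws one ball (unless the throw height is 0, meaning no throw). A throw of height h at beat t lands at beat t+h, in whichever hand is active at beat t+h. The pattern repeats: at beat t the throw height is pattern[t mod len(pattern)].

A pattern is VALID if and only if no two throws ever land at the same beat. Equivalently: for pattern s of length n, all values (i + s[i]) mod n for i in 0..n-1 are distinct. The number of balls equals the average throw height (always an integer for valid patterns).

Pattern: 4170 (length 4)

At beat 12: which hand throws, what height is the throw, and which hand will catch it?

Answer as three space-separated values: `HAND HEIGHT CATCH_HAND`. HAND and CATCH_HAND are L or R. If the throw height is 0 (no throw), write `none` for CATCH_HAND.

Beat 12: 12 mod 2 = 0, so hand = L
Throw height = pattern[12 mod 4] = pattern[0] = 4
Lands at beat 12+4=16, 16 mod 2 = 0, so catch hand = L

Answer: L 4 L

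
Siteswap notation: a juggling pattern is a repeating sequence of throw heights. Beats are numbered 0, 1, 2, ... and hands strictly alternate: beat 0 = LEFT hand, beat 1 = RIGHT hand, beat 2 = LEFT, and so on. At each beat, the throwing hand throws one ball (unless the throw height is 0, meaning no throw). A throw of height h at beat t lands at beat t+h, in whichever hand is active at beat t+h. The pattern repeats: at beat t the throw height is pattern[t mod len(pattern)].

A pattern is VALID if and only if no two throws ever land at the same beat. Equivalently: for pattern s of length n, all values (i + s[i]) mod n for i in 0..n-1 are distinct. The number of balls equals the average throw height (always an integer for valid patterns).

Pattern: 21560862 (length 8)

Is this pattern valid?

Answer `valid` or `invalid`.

Answer: invalid

Derivation:
i=0: (i + s[i]) mod n = (0 + 2) mod 8 = 2
i=1: (i + s[i]) mod n = (1 + 1) mod 8 = 2
i=2: (i + s[i]) mod n = (2 + 5) mod 8 = 7
i=3: (i + s[i]) mod n = (3 + 6) mod 8 = 1
i=4: (i + s[i]) mod n = (4 + 0) mod 8 = 4
i=5: (i + s[i]) mod n = (5 + 8) mod 8 = 5
i=6: (i + s[i]) mod n = (6 + 6) mod 8 = 4
i=7: (i + s[i]) mod n = (7 + 2) mod 8 = 1
Residues: [2, 2, 7, 1, 4, 5, 4, 1], distinct: False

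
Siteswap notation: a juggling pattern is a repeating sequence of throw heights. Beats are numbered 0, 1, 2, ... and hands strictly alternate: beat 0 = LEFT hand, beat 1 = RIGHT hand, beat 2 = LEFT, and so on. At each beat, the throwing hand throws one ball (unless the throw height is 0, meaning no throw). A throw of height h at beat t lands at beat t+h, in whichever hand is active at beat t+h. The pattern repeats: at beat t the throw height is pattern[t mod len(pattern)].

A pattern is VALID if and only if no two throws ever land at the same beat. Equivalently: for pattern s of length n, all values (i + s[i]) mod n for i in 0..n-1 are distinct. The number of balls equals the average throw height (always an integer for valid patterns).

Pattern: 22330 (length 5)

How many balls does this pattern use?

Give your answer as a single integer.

Pattern = [2, 2, 3, 3, 0], length n = 5
  position 0: throw height = 2, running sum = 2
  position 1: throw height = 2, running sum = 4
  position 2: throw height = 3, running sum = 7
  position 3: throw height = 3, running sum = 10
  position 4: throw height = 0, running sum = 10
Total sum = 10; balls = sum / n = 10 / 5 = 2

Answer: 2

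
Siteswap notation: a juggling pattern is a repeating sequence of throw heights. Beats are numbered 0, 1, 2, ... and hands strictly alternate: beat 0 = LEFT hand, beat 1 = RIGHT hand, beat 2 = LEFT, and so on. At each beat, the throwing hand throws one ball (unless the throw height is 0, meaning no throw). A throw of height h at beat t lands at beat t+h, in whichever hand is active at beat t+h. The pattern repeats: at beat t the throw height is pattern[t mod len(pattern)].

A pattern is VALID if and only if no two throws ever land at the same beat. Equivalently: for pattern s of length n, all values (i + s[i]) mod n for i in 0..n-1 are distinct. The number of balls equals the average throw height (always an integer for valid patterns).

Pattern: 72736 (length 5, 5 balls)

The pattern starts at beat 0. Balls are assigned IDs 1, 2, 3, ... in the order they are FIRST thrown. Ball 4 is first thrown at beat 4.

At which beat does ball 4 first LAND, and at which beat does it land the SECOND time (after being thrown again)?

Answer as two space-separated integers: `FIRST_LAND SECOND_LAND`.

Beat 0 (L): throw ball1 h=7 -> lands@7:R; in-air after throw: [b1@7:R]
Beat 1 (R): throw ball2 h=2 -> lands@3:R; in-air after throw: [b2@3:R b1@7:R]
Beat 2 (L): throw ball3 h=7 -> lands@9:R; in-air after throw: [b2@3:R b1@7:R b3@9:R]
Beat 3 (R): throw ball2 h=3 -> lands@6:L; in-air after throw: [b2@6:L b1@7:R b3@9:R]
Beat 4 (L): throw ball4 h=6 -> lands@10:L; in-air after throw: [b2@6:L b1@7:R b3@9:R b4@10:L]
Beat 5 (R): throw ball5 h=7 -> lands@12:L; in-air after throw: [b2@6:L b1@7:R b3@9:R b4@10:L b5@12:L]
Beat 6 (L): throw ball2 h=2 -> lands@8:L; in-air after throw: [b1@7:R b2@8:L b3@9:R b4@10:L b5@12:L]
Beat 7 (R): throw ball1 h=7 -> lands@14:L; in-air after throw: [b2@8:L b3@9:R b4@10:L b5@12:L b1@14:L]
Beat 8 (L): throw ball2 h=3 -> lands@11:R; in-air after throw: [b3@9:R b4@10:L b2@11:R b5@12:L b1@14:L]
Beat 9 (R): throw ball3 h=6 -> lands@15:R; in-air after throw: [b4@10:L b2@11:R b5@12:L b1@14:L b3@15:R]
Beat 10 (L): throw ball4 h=7 -> lands@17:R; in-air after throw: [b2@11:R b5@12:L b1@14:L b3@15:R b4@17:R]
Beat 11 (R): throw ball2 h=2 -> lands@13:R; in-air after throw: [b5@12:L b2@13:R b1@14:L b3@15:R b4@17:R]
Beat 12 (L): throw ball5 h=7 -> lands@19:R; in-air after throw: [b2@13:R b1@14:L b3@15:R b4@17:R b5@19:R]
Beat 13 (R): throw ball2 h=3 -> lands@16:L; in-air after throw: [b1@14:L b3@15:R b2@16:L b4@17:R b5@19:R]
Beat 14 (L): throw ball1 h=6 -> lands@20:L; in-air after throw: [b3@15:R b2@16:L b4@17:R b5@19:R b1@20:L]
Beat 15 (R): throw ball3 h=7 -> lands@22:L; in-air after throw: [b2@16:L b4@17:R b5@19:R b1@20:L b3@22:L]
Beat 16 (L): throw ball2 h=2 -> lands@18:L; in-air after throw: [b4@17:R b2@18:L b5@19:R b1@20:L b3@22:L]
Beat 17 (R): throw ball4 h=7 -> lands@24:L; in-air after throw: [b2@18:L b5@19:R b1@20:L b3@22:L b4@24:L]
Ball 4: thrown@4 h=6 -> first land @10; rethrown@10 h=7 -> second land @17

Answer: 10 17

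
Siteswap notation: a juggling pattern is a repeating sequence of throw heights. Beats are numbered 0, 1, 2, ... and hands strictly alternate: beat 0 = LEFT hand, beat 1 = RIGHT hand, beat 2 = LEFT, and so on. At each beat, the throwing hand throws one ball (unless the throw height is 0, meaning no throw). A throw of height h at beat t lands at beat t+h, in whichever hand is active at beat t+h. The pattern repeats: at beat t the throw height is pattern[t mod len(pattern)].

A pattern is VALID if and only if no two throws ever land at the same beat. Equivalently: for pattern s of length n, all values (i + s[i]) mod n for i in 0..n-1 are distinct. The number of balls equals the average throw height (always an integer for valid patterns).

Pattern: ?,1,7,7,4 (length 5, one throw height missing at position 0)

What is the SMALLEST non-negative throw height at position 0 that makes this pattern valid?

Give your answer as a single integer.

Answer: 1

Derivation:
i=0: s[i]=? (unknown)
i=1: (1 + 1) mod 5 = 2
i=2: (2 + 7) mod 5 = 4
i=3: (3 + 7) mod 5 = 0
i=4: (4 + 4) mod 5 = 3
Known residues: [0, 2, 3, 4]; need a permutation of 0..4, so missing residue r = 1
Need (0 + s) mod 5 = 1; smallest s = (1 - 0) mod 5 = 1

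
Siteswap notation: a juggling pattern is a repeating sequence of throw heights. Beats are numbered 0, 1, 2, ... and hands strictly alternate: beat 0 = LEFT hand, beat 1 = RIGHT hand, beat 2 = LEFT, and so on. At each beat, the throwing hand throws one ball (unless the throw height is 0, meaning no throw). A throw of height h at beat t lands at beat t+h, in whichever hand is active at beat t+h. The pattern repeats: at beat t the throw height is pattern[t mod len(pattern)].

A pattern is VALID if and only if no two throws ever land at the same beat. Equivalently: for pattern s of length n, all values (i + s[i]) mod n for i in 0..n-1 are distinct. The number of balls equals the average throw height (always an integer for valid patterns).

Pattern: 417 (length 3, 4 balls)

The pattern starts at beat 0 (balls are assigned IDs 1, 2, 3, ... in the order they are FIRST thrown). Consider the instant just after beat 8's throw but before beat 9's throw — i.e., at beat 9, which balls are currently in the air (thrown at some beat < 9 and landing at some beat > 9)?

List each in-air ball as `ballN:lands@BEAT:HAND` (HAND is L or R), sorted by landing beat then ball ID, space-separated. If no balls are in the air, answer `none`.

Beat 0 (L): throw ball1 h=4 -> lands@4:L; in-air after throw: [b1@4:L]
Beat 1 (R): throw ball2 h=1 -> lands@2:L; in-air after throw: [b2@2:L b1@4:L]
Beat 2 (L): throw ball2 h=7 -> lands@9:R; in-air after throw: [b1@4:L b2@9:R]
Beat 3 (R): throw ball3 h=4 -> lands@7:R; in-air after throw: [b1@4:L b3@7:R b2@9:R]
Beat 4 (L): throw ball1 h=1 -> lands@5:R; in-air after throw: [b1@5:R b3@7:R b2@9:R]
Beat 5 (R): throw ball1 h=7 -> lands@12:L; in-air after throw: [b3@7:R b2@9:R b1@12:L]
Beat 6 (L): throw ball4 h=4 -> lands@10:L; in-air after throw: [b3@7:R b2@9:R b4@10:L b1@12:L]
Beat 7 (R): throw ball3 h=1 -> lands@8:L; in-air after throw: [b3@8:L b2@9:R b4@10:L b1@12:L]
Beat 8 (L): throw ball3 h=7 -> lands@15:R; in-air after throw: [b2@9:R b4@10:L b1@12:L b3@15:R]
Beat 9 (R): throw ball2 h=4 -> lands@13:R; in-air after throw: [b4@10:L b1@12:L b2@13:R b3@15:R]

Answer: ball4:lands@10:L ball1:lands@12:L ball3:lands@15:R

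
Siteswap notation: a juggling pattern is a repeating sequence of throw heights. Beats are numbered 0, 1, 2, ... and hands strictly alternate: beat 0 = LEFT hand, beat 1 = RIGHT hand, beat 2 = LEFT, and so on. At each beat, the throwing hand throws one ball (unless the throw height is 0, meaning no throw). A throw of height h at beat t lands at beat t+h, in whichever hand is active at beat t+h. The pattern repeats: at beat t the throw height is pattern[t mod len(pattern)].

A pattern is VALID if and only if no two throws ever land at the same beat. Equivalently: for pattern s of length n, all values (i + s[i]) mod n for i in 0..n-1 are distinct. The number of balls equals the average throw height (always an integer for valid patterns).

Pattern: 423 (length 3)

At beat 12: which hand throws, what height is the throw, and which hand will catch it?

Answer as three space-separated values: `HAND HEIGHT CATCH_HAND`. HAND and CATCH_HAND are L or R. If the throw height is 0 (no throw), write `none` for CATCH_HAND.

Answer: L 4 L

Derivation:
Beat 12: 12 mod 2 = 0, so hand = L
Throw height = pattern[12 mod 3] = pattern[0] = 4
Lands at beat 12+4=16, 16 mod 2 = 0, so catch hand = L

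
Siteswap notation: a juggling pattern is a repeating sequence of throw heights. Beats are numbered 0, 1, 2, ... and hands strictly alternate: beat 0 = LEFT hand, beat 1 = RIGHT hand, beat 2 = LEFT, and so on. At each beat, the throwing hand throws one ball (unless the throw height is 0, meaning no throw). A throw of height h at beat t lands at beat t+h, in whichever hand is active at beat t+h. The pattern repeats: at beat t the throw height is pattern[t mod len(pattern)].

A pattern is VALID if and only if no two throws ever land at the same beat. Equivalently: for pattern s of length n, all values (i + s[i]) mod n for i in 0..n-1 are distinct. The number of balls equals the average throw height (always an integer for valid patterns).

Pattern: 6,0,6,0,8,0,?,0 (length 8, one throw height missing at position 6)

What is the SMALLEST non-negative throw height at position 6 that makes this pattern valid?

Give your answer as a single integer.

Answer: 4

Derivation:
i=0: (0 + 6) mod 8 = 6
i=1: (1 + 0) mod 8 = 1
i=2: (2 + 6) mod 8 = 0
i=3: (3 + 0) mod 8 = 3
i=4: (4 + 8) mod 8 = 4
i=5: (5 + 0) mod 8 = 5
i=6: s[i]=? (unknown)
i=7: (7 + 0) mod 8 = 7
Known residues: [0, 1, 3, 4, 5, 6, 7]; need a permutation of 0..7, so missing residue r = 2
Need (6 + s) mod 8 = 2; smallest s = (2 - 6) mod 8 = 4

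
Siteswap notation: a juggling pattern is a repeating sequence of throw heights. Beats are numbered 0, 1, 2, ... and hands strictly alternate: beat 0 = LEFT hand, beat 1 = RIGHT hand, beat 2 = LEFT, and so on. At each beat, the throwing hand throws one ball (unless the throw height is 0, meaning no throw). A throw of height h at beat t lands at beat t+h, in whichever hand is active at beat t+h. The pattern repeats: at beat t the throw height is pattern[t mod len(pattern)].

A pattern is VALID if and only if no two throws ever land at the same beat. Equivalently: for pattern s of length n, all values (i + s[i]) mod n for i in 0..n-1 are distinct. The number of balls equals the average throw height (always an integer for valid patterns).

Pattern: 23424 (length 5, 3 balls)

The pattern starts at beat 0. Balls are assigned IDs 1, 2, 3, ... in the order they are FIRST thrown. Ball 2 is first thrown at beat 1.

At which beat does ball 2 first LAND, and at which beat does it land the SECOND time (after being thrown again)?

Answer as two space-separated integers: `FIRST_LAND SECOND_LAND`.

Beat 0 (L): throw ball1 h=2 -> lands@2:L; in-air after throw: [b1@2:L]
Beat 1 (R): throw ball2 h=3 -> lands@4:L; in-air after throw: [b1@2:L b2@4:L]
Beat 2 (L): throw ball1 h=4 -> lands@6:L; in-air after throw: [b2@4:L b1@6:L]
Beat 3 (R): throw ball3 h=2 -> lands@5:R; in-air after throw: [b2@4:L b3@5:R b1@6:L]
Beat 4 (L): throw ball2 h=4 -> lands@8:L; in-air after throw: [b3@5:R b1@6:L b2@8:L]
Beat 5 (R): throw ball3 h=2 -> lands@7:R; in-air after throw: [b1@6:L b3@7:R b2@8:L]
Beat 6 (L): throw ball1 h=3 -> lands@9:R; in-air after throw: [b3@7:R b2@8:L b1@9:R]
Beat 7 (R): throw ball3 h=4 -> lands@11:R; in-air after throw: [b2@8:L b1@9:R b3@11:R]
Beat 8 (L): throw ball2 h=2 -> lands@10:L; in-air after throw: [b1@9:R b2@10:L b3@11:R]
Ball 2: thrown@1 h=3 -> first land @4; rethrown@4 h=4 -> second land @8

Answer: 4 8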